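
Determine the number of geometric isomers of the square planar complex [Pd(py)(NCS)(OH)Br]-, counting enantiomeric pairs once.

The distinct arrangements are (3 in all): (Br/OH trans, NCS/py trans); (Br/py trans, NCS/OH trans); (Br/NCS trans, OH/py trans).

3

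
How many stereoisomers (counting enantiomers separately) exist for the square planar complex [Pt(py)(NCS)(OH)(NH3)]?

3

In a square planar complex each vertex has one trans partner and two cis neighbours.
Systematic placement gives 3 geometric isomers: (NCS/OH trans, NH3/py trans); (NCS/py trans, NH3/OH trans); (NCS/NH3 trans, OH/py trans).
Each arrangement has an internal mirror plane or centre of symmetry, so none is chiral.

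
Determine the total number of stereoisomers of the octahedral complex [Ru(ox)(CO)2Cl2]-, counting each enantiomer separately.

Each ox is bidentate and must span two cis positions.
The distinct arrangements are (3 in all): CO trans, Cl cis; CO cis, Cl cis (chiral); CO cis, Cl trans.
One of these lacks any improper symmetry element and so occurs as an enantiomeric pair, giving 3 + 1 = 4 stereoisomers in total.

4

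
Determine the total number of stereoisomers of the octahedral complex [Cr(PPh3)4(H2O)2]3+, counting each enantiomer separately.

An octahedron has six vertices in three trans pairs; every non-trans pair is cis.
There are 2 geometric isomers: H2O trans; H2O cis.
Each arrangement has an internal mirror plane or centre of symmetry, so none is chiral.

2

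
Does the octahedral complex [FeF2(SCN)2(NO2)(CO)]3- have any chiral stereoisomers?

yes

Working through the distinct placements yields 6 geometric isomers: F cis, SCN trans; F cis, SCN cis (3 arrangements, 2 chiral); F trans, SCN trans; F trans, SCN cis.
Of these, 2 lack any improper symmetry element and so occur as enantiomeric pairs, giving 6 + 2 = 8 stereoisomers in total.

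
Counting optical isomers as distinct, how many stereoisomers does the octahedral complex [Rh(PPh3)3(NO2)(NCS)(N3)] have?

5

An octahedron has six vertices in three trans pairs; every non-trans pair is cis.
Systematic placement gives 4 geometric isomers: PPh3 mer (3 arrangements); PPh3 fac (chiral).
One of these lacks any improper symmetry element and so occurs as an enantiomeric pair, giving 4 + 1 = 5 stereoisomers in total.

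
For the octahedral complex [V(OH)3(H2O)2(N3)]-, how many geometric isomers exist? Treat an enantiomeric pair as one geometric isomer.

The six octahedral sites form three mutually perpendicular trans pairs.
The distinct arrangements are (3 in all): OH mer, H2O trans; OH mer, H2O cis; OH fac, H2O cis.

3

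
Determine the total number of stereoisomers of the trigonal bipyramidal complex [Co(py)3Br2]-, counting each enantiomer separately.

3

A trigonal bipyramid has two axial and three equatorial sites, which are chemically inequivalent.
The distinct arrangements are (3 in all): Br both axial; Br one axial, one equatorial; Br both equatorial.
Each arrangement has an internal mirror plane or centre of symmetry, so none is chiral.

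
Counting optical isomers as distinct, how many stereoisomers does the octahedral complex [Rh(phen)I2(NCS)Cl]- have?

The six octahedral sites form three mutually perpendicular trans pairs.
Each phen is bidentate and must span two cis positions.
There are 4 geometric isomers: I cis (3 arrangements, 2 chiral); I trans.
Of these, 2 lack any improper symmetry element and so occur as enantiomeric pairs, giving 4 + 2 = 6 stereoisomers in total.

6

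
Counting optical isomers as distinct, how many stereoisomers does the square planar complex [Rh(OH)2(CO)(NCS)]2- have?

2

The distinct arrangements are (2 in all): OH cis; OH trans.
Each arrangement has an internal mirror plane or centre of symmetry, so none is chiral.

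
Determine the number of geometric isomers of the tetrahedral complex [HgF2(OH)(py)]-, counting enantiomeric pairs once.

All four vertices of a tetrahedron are equivalent and mutually adjacent, so cis/trans isomerism cannot arise.
Only one geometric arrangement is possible.

1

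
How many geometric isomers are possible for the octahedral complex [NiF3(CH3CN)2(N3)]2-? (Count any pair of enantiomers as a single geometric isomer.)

An octahedron has six vertices in three trans pairs; every non-trans pair is cis.
Working through the distinct placements yields 3 geometric isomers: F mer, CH3CN trans; F fac, CH3CN cis; F mer, CH3CN cis.

3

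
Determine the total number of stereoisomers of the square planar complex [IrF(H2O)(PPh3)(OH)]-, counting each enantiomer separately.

3

Systematic placement gives 3 geometric isomers: (F/OH trans, H2O/PPh3 trans); (F/PPh3 trans, H2O/OH trans); (F/H2O trans, OH/PPh3 trans).
Each arrangement has an internal mirror plane or centre of symmetry, so none is chiral.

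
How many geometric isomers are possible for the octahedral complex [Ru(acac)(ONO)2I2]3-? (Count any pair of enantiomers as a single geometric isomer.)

3

Each acac is bidentate and must span two cis positions.
Systematic placement gives 3 geometric isomers: ONO cis, I trans; ONO cis, I cis (chiral); ONO trans, I cis.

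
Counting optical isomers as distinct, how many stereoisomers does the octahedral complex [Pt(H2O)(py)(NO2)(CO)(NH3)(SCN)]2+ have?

In an octahedral complex each vertex has one trans partner and four cis neighbours.
Systematic enumeration (placing each ligand type in turn and discarding arrangements equivalent by rotation or reflection) gives 15 geometric isomers.
Of these, 15 lack any improper symmetry element and so occur as enantiomeric pairs, giving 15 + 15 = 30 stereoisomers in total.

30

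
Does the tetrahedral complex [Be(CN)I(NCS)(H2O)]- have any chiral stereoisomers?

In a tetrahedral complex all four positions are equivalent and every pair of ligands is adjacent — there is no cis/trans distinction.
Only one geometric arrangement is possible; it has no improper symmetry element, so it exists as a pair of enantiomers (2 stereoisomers).

yes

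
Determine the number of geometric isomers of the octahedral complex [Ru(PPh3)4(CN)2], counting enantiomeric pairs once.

An octahedron has six vertices in three trans pairs; every non-trans pair is cis.
The distinct arrangements are (2 in all): CN trans; CN cis.

2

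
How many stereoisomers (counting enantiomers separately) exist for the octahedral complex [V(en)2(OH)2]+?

The six octahedral sites form three mutually perpendicular trans pairs.
Each en is bidentate and must span two cis positions.
Working through the distinct placements yields 2 geometric isomers: OH trans; OH cis (chiral).
One of these lacks any improper symmetry element and so occurs as an enantiomeric pair, giving 2 + 1 = 3 stereoisomers in total.

3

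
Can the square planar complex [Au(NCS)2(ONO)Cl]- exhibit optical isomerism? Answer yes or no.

In a square planar complex each vertex has one trans partner and two cis neighbours.
Working through the distinct placements yields 2 geometric isomers: NCS cis; NCS trans.
Each arrangement has an internal mirror plane or centre of symmetry, so none is chiral.

no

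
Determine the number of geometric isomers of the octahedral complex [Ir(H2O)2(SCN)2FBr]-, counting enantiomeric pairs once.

6

In an octahedral complex each vertex has one trans partner and four cis neighbours.
There are 6 geometric isomers: H2O trans, SCN trans; H2O cis, SCN cis (3 arrangements, 2 chiral); H2O cis, SCN trans; H2O trans, SCN cis.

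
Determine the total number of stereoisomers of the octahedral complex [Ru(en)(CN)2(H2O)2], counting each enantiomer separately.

The six octahedral sites form three mutually perpendicular trans pairs.
Each en is bidentate and must span two cis positions.
Working through the distinct placements yields 3 geometric isomers: CN trans, H2O cis; CN cis, H2O cis (chiral); CN cis, H2O trans.
One of these lacks any improper symmetry element and so occurs as an enantiomeric pair, giving 3 + 1 = 4 stereoisomers in total.

4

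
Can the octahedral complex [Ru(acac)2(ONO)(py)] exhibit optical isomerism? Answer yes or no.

The six octahedral sites form three mutually perpendicular trans pairs.
Each acac is bidentate and must span two cis positions.
Systematic placement gives 2 geometric isomers: ONO and py mutually cis (chiral); ONO and py mutually trans.
One of these lacks any improper symmetry element and so occurs as an enantiomeric pair, giving 2 + 1 = 3 stereoisomers in total.

yes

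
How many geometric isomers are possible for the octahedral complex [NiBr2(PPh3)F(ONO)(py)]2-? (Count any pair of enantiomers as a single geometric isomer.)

In an octahedral complex each vertex has one trans partner and four cis neighbours.
Exhaustive case analysis gives 9 geometric isomers.

9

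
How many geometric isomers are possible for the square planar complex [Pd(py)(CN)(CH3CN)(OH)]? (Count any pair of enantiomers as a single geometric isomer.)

In a square planar complex each vertex has one trans partner and two cis neighbours.
There are 3 geometric isomers: (CH3CN/OH trans, CN/py trans); (CH3CN/py trans, CN/OH trans); (CH3CN/CN trans, OH/py trans).

3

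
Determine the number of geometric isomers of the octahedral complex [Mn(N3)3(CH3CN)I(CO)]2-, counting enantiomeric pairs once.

4

An octahedron has six vertices in three trans pairs; every non-trans pair is cis.
The distinct arrangements are (4 in all): N3 mer (3 arrangements); N3 fac (chiral).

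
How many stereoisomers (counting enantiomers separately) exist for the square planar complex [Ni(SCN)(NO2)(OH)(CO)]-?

In a square planar complex each vertex has one trans partner and two cis neighbours.
There are 3 geometric isomers: (CO/OH trans, NO2/SCN trans); (CO/SCN trans, NO2/OH trans); (CO/NO2 trans, OH/SCN trans).
Each arrangement has an internal mirror plane or centre of symmetry, so none is chiral.

3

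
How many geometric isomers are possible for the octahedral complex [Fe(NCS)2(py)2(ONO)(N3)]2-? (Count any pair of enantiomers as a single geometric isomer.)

6

In an octahedral complex each vertex has one trans partner and four cis neighbours.
There are 6 geometric isomers: NCS cis, py trans; NCS cis, py cis (3 arrangements, 2 chiral); NCS trans, py trans; NCS trans, py cis.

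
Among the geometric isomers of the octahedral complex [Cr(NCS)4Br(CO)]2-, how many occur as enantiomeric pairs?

0

There are 2 geometric isomers: Br and CO mutually trans; Br and CO mutually cis.
Each arrangement has an internal mirror plane or centre of symmetry, so none is chiral.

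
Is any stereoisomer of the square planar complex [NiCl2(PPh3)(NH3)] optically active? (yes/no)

In a square planar complex each vertex has one trans partner and two cis neighbours.
Working through the distinct placements yields 2 geometric isomers: Cl cis; Cl trans.
Each arrangement has an internal mirror plane or centre of symmetry, so none is chiral.

no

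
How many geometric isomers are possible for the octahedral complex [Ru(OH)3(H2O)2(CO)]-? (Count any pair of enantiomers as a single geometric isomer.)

An octahedron has six vertices in three trans pairs; every non-trans pair is cis.
There are 3 geometric isomers: OH mer, H2O cis; OH mer, H2O trans; OH fac, H2O cis.

3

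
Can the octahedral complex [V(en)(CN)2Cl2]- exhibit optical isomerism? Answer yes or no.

yes

Each en is bidentate and must span two cis positions.
There are 3 geometric isomers: CN trans, Cl cis; CN cis, Cl cis (chiral); CN cis, Cl trans.
One of these lacks any improper symmetry element and so occurs as an enantiomeric pair, giving 3 + 1 = 4 stereoisomers in total.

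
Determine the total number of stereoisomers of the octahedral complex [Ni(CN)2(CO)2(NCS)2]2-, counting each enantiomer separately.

An octahedron has six vertices in three trans pairs; every non-trans pair is cis.
There are 5 geometric isomers: CN trans, CO trans, NCS trans; CN trans, CO cis, NCS cis; CN cis, CO cis, NCS trans; CN cis, CO cis, NCS cis (chiral); CN cis, CO trans, NCS cis.
One of these lacks any improper symmetry element and so occurs as an enantiomeric pair, giving 5 + 1 = 6 stereoisomers in total.

6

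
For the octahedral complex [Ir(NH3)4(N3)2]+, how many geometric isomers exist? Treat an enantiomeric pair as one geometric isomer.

In an octahedral complex each vertex has one trans partner and four cis neighbours.
Working through the distinct placements yields 2 geometric isomers: N3 trans; N3 cis.

2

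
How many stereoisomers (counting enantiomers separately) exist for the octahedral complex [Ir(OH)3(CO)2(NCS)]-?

The six octahedral sites form three mutually perpendicular trans pairs.
Working through the distinct placements yields 3 geometric isomers: OH mer, CO trans; OH mer, CO cis; OH fac, CO cis.
Each arrangement has an internal mirror plane or centre of symmetry, so none is chiral.

3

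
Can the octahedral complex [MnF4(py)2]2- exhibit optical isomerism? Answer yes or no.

An octahedron has six vertices in three trans pairs; every non-trans pair is cis.
There are 2 geometric isomers: py trans; py cis.
Each arrangement has an internal mirror plane or centre of symmetry, so none is chiral.

no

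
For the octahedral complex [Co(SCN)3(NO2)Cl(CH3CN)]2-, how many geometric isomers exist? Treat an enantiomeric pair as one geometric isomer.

4

The six octahedral sites form three mutually perpendicular trans pairs.
Systematic placement gives 4 geometric isomers: SCN mer (3 arrangements); SCN fac (chiral).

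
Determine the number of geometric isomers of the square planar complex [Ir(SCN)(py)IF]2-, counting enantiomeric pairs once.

In a square planar complex each vertex has one trans partner and two cis neighbours.
There are 3 geometric isomers: (F/SCN trans, I/py trans); (F/py trans, I/SCN trans); (F/I trans, SCN/py trans).

3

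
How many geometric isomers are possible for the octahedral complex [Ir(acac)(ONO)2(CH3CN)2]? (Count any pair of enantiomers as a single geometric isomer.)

3

The six octahedral sites form three mutually perpendicular trans pairs.
Each acac is bidentate and must span two cis positions.
The distinct arrangements are (3 in all): ONO cis, CH3CN trans; ONO cis, CH3CN cis (chiral); ONO trans, CH3CN cis.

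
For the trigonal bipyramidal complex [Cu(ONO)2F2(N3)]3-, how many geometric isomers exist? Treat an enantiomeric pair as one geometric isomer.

5

A trigonal bipyramid has two axial and three equatorial sites, which are chemically inequivalent.
Systematic enumeration (placing each ligand type in turn and discarding arrangements equivalent by rotation or reflection) gives 5 geometric isomers.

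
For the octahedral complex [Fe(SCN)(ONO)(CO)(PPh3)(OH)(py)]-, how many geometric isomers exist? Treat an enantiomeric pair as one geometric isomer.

Systematic enumeration (placing each ligand type in turn and discarding arrangements equivalent by rotation or reflection) gives 15 geometric isomers.

15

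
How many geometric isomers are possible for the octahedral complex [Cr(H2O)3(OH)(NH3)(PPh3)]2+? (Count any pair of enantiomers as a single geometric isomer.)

An octahedron has six vertices in three trans pairs; every non-trans pair is cis.
Working through the distinct placements yields 4 geometric isomers: H2O mer (3 arrangements); H2O fac (chiral).

4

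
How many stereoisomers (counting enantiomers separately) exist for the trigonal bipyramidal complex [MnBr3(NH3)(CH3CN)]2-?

A trigonal bipyramid has two axial and three equatorial sites, which are chemically inequivalent.
Working through the distinct placements yields 4 geometric isomers: NH3 equatorial, CH3CN equatorial; NH3 equatorial, CH3CN axial; NH3 axial, CH3CN equatorial; NH3 axial, CH3CN axial.
Each arrangement has an internal mirror plane or centre of symmetry, so none is chiral.

4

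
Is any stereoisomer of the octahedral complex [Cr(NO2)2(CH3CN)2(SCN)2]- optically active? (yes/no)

The six octahedral sites form three mutually perpendicular trans pairs.
The distinct arrangements are (5 in all): NO2 trans, CH3CN trans, SCN trans; NO2 cis, CH3CN trans, SCN cis; NO2 cis, CH3CN cis, SCN trans; NO2 cis, CH3CN cis, SCN cis (chiral); NO2 trans, CH3CN cis, SCN cis.
One of these lacks any improper symmetry element and so occurs as an enantiomeric pair, giving 5 + 1 = 6 stereoisomers in total.

yes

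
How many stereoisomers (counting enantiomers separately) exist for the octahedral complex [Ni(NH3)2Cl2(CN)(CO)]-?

8

In an octahedral complex each vertex has one trans partner and four cis neighbours.
There are 6 geometric isomers: NH3 trans, Cl trans; NH3 cis, Cl cis (3 arrangements, 2 chiral); NH3 trans, Cl cis; NH3 cis, Cl trans.
Of these, 2 lack any improper symmetry element and so occur as enantiomeric pairs, giving 6 + 2 = 8 stereoisomers in total.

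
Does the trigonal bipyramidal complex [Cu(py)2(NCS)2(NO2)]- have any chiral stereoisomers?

In a trigonal bipyramid the two axial positions differ from the three equatorial ones.
Placing the ligands in turn and identifying arrangements related by rotation or reflection leaves 5 distinct geometric isomers.
One of these lacks any improper symmetry element and so occurs as an enantiomeric pair, giving 5 + 1 = 6 stereoisomers in total.

yes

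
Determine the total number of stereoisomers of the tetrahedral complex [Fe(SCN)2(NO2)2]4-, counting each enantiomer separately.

1

All four vertices of a tetrahedron are equivalent and mutually adjacent, so cis/trans isomerism cannot arise.
Only one geometric arrangement is possible.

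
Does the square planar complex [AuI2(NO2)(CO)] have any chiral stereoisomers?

There are 2 geometric isomers: I cis; I trans.
Each arrangement has an internal mirror plane or centre of symmetry, so none is chiral.

no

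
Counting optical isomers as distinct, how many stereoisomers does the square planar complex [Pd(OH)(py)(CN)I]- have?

Systematic placement gives 3 geometric isomers: (CN/OH trans, I/py trans); (CN/py trans, I/OH trans); (CN/I trans, OH/py trans).
Each arrangement has an internal mirror plane or centre of symmetry, so none is chiral.

3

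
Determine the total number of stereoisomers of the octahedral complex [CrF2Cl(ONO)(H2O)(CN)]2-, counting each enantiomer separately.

15

In an octahedral complex each vertex has one trans partner and four cis neighbours.
Systematic enumeration (placing each ligand type in turn and discarding arrangements equivalent by rotation or reflection) gives 9 geometric isomers.
Of these, 6 lack any improper symmetry element and so occur as enantiomeric pairs, giving 9 + 6 = 15 stereoisomers in total.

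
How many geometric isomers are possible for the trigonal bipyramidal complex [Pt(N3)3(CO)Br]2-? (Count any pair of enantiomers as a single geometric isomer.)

4

In a trigonal bipyramid the two axial positions differ from the three equatorial ones.
There are 4 geometric isomers: CO axial, Br axial; CO equatorial, Br axial; CO axial, Br equatorial; CO equatorial, Br equatorial.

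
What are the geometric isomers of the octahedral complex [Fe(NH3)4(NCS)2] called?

The six octahedral sites form three mutually perpendicular trans pairs.
There are 2 geometric isomers: NCS trans; NCS cis.

cis and trans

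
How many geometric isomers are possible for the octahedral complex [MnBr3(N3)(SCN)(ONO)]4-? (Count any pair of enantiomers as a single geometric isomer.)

4

Working through the distinct placements yields 4 geometric isomers: Br mer (3 arrangements); Br fac (chiral).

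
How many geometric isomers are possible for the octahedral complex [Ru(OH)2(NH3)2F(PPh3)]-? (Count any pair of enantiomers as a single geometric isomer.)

An octahedron has six vertices in three trans pairs; every non-trans pair is cis.
Systematic placement gives 6 geometric isomers: OH cis, NH3 cis (3 arrangements, 2 chiral); OH trans, NH3 cis; OH cis, NH3 trans; OH trans, NH3 trans.

6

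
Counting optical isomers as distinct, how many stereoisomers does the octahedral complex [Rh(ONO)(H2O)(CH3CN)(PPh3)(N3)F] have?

Placing the ligands in turn and identifying arrangements related by rotation or reflection leaves 15 distinct geometric isomers.
Of these, 15 lack any improper symmetry element and so occur as enantiomeric pairs, giving 15 + 15 = 30 stereoisomers in total.

30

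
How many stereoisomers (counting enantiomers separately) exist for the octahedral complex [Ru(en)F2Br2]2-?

The six octahedral sites form three mutually perpendicular trans pairs.
Each en is bidentate and must span two cis positions.
Working through the distinct placements yields 3 geometric isomers: F cis, Br trans; F cis, Br cis (chiral); F trans, Br cis.
One of these lacks any improper symmetry element and so occurs as an enantiomeric pair, giving 3 + 1 = 4 stereoisomers in total.

4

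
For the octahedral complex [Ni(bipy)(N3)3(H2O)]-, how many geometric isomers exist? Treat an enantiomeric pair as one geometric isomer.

2

Each bipy is bidentate and must span two cis positions.
The distinct arrangements are (2 in all): N3 fac; N3 mer.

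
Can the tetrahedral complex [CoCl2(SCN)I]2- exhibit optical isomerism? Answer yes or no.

no

All four vertices of a tetrahedron are equivalent and mutually adjacent, so cis/trans isomerism cannot arise.
Only one geometric arrangement is possible.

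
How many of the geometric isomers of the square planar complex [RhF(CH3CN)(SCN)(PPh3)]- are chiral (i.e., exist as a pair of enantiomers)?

A square has two trans pairs of vertices; adjacent vertices are cis.
Systematic placement gives 3 geometric isomers: (CH3CN/PPh3 trans, F/SCN trans); (CH3CN/SCN trans, F/PPh3 trans); (CH3CN/F trans, PPh3/SCN trans).
Each arrangement has an internal mirror plane or centre of symmetry, so none is chiral.

0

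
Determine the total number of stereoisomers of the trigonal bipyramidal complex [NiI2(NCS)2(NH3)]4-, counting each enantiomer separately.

Placing the ligands in turn and identifying arrangements related by rotation or reflection leaves 5 distinct geometric isomers.
One of these lacks any improper symmetry element and so occurs as an enantiomeric pair, giving 5 + 1 = 6 stereoisomers in total.

6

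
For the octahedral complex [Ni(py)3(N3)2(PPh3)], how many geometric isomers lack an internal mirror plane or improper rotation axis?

Working through the distinct placements yields 3 geometric isomers: py mer, N3 trans; py mer, N3 cis; py fac, N3 cis.
Each arrangement has an internal mirror plane or centre of symmetry, so none is chiral.

0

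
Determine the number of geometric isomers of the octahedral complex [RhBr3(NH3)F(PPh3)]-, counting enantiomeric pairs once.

4

An octahedron has six vertices in three trans pairs; every non-trans pair is cis.
Systematic placement gives 4 geometric isomers: Br mer (3 arrangements); Br fac (chiral).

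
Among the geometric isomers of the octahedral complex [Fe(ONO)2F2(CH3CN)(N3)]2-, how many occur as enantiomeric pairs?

2

The six octahedral sites form three mutually perpendicular trans pairs.
Systematic placement gives 6 geometric isomers: ONO trans, F cis; ONO cis, F cis (3 arrangements, 2 chiral); ONO trans, F trans; ONO cis, F trans.
Of these, 2 lack any improper symmetry element and so occur as enantiomeric pairs, giving 6 + 2 = 8 stereoisomers in total.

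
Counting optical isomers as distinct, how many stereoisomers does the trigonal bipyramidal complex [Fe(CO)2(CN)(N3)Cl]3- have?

A trigonal bipyramid has two axial and three equatorial sites, which are chemically inequivalent.
Exhaustive case analysis gives 7 geometric isomers.
Of these, 3 lack any improper symmetry element and so occur as enantiomeric pairs, giving 7 + 3 = 10 stereoisomers in total.

10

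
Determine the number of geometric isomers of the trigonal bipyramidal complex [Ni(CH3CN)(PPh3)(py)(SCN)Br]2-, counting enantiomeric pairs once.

A trigonal bipyramid has two axial and three equatorial sites, which are chemically inequivalent.
Placing the ligands in turn and identifying arrangements related by rotation or reflection leaves 10 distinct geometric isomers.

10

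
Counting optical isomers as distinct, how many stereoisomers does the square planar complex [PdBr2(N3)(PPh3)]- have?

2

A square has two trans pairs of vertices; adjacent vertices are cis.
Working through the distinct placements yields 2 geometric isomers: Br cis; Br trans.
Each arrangement has an internal mirror plane or centre of symmetry, so none is chiral.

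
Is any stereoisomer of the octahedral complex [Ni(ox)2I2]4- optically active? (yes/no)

yes

Each ox is bidentate and must span two cis positions.
The distinct arrangements are (2 in all): I trans; I cis (chiral).
One of these lacks any improper symmetry element and so occurs as an enantiomeric pair, giving 2 + 1 = 3 stereoisomers in total.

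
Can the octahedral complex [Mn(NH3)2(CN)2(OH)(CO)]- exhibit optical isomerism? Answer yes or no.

yes

Systematic placement gives 6 geometric isomers: NH3 cis, CN trans; NH3 trans, CN trans; NH3 cis, CN cis (3 arrangements, 2 chiral); NH3 trans, CN cis.
Of these, 2 lack any improper symmetry element and so occur as enantiomeric pairs, giving 6 + 2 = 8 stereoisomers in total.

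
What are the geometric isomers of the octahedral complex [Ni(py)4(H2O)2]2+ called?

cis and trans

An octahedron has six vertices in three trans pairs; every non-trans pair is cis.
The distinct arrangements are (2 in all): H2O trans; H2O cis.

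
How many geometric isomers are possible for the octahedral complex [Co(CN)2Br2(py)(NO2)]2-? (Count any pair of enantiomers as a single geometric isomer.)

6

The distinct arrangements are (6 in all): CN trans, Br trans; CN cis, Br trans; CN cis, Br cis (3 arrangements, 2 chiral); CN trans, Br cis.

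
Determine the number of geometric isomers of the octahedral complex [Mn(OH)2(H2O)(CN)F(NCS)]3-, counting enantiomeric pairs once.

9

An octahedron has six vertices in three trans pairs; every non-trans pair is cis.
Exhaustive case analysis gives 9 geometric isomers.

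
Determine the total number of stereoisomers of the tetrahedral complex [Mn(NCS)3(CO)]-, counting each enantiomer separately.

1

All four vertices of a tetrahedron are equivalent and mutually adjacent, so cis/trans isomerism cannot arise.
Only one geometric arrangement is possible.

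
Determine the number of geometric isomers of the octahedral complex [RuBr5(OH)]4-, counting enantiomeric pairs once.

1

The six octahedral sites form three mutually perpendicular trans pairs.
Only one geometric arrangement is possible.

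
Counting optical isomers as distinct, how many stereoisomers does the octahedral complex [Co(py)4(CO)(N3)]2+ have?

In an octahedral complex each vertex has one trans partner and four cis neighbours.
Working through the distinct placements yields 2 geometric isomers: CO and N3 mutually trans; CO and N3 mutually cis.
Each arrangement has an internal mirror plane or centre of symmetry, so none is chiral.

2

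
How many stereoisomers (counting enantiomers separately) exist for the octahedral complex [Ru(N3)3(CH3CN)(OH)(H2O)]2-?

Systematic placement gives 4 geometric isomers: N3 mer (3 arrangements); N3 fac (chiral).
One of these lacks any improper symmetry element and so occurs as an enantiomeric pair, giving 4 + 1 = 5 stereoisomers in total.

5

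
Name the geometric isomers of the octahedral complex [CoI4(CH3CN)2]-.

The six octahedral sites form three mutually perpendicular trans pairs.
Systematic placement gives 2 geometric isomers: CH3CN trans; CH3CN cis.

cis and trans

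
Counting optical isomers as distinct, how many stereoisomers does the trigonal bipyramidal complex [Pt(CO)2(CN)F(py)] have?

10

In a trigonal bipyramid the two axial positions differ from the three equatorial ones.
Exhaustive case analysis gives 7 geometric isomers.
Of these, 3 lack any improper symmetry element and so occur as enantiomeric pairs, giving 7 + 3 = 10 stereoisomers in total.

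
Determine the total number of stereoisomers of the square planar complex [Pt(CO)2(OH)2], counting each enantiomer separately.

In a square planar complex each vertex has one trans partner and two cis neighbours.
Working through the distinct placements yields 2 geometric isomers: CO cis; CO trans.
Each arrangement has an internal mirror plane or centre of symmetry, so none is chiral.

2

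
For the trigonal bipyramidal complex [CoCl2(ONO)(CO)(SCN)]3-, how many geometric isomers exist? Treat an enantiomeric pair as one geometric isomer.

In a trigonal bipyramid the two axial positions differ from the three equatorial ones.
Exhaustive case analysis gives 7 geometric isomers.

7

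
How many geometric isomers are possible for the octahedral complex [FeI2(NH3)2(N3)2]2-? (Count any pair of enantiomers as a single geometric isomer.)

5

An octahedron has six vertices in three trans pairs; every non-trans pair is cis.
There are 5 geometric isomers: I trans, NH3 trans, N3 trans; I trans, NH3 cis, N3 cis; I cis, NH3 trans, N3 cis; I cis, NH3 cis, N3 cis (chiral); I cis, NH3 cis, N3 trans.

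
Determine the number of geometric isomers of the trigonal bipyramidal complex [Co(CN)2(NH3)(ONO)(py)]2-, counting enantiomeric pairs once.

7

In a trigonal bipyramid the two axial positions differ from the three equatorial ones.
Placing the ligands in turn and identifying arrangements related by rotation or reflection leaves 7 distinct geometric isomers.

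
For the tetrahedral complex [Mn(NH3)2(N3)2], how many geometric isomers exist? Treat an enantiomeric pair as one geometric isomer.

1

In a tetrahedral complex all four positions are equivalent and every pair of ligands is adjacent — there is no cis/trans distinction.
Only one geometric arrangement is possible.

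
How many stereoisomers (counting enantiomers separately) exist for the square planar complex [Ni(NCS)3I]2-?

A square has two trans pairs of vertices; adjacent vertices are cis.
Only one geometric arrangement is possible.

1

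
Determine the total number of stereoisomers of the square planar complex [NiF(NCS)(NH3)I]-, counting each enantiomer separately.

In a square planar complex each vertex has one trans partner and two cis neighbours.
Working through the distinct placements yields 3 geometric isomers: (F/NCS trans, I/NH3 trans); (F/NH3 trans, I/NCS trans); (F/I trans, NCS/NH3 trans).
Each arrangement has an internal mirror plane or centre of symmetry, so none is chiral.

3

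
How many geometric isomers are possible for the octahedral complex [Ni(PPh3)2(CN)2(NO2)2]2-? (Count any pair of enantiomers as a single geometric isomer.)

The six octahedral sites form three mutually perpendicular trans pairs.
The distinct arrangements are (5 in all): PPh3 trans, CN trans, NO2 trans; PPh3 cis, CN trans, NO2 cis; PPh3 trans, CN cis, NO2 cis; PPh3 cis, CN cis, NO2 cis (chiral); PPh3 cis, CN cis, NO2 trans.

5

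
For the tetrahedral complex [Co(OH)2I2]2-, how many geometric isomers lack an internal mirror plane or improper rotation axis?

In a tetrahedral complex all four positions are equivalent and every pair of ligands is adjacent — there is no cis/trans distinction.
Only one geometric arrangement is possible.

0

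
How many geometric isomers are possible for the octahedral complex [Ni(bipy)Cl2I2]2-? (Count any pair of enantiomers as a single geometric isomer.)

3

In an octahedral complex each vertex has one trans partner and four cis neighbours.
Each bipy is bidentate and must span two cis positions.
Systematic placement gives 3 geometric isomers: Cl trans, I cis; Cl cis, I cis (chiral); Cl cis, I trans.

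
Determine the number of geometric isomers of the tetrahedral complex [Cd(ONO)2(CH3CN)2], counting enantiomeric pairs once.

1

All four vertices of a tetrahedron are equivalent and mutually adjacent, so cis/trans isomerism cannot arise.
Only one geometric arrangement is possible.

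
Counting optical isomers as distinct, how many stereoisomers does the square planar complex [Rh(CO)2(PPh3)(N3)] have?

2

In a square planar complex each vertex has one trans partner and two cis neighbours.
The distinct arrangements are (2 in all): CO cis; CO trans.
Each arrangement has an internal mirror plane or centre of symmetry, so none is chiral.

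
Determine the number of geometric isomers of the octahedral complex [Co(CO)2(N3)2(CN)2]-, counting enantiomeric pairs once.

5

An octahedron has six vertices in three trans pairs; every non-trans pair is cis.
Systematic placement gives 5 geometric isomers: CO trans, N3 trans, CN trans; CO cis, N3 cis, CN trans; CO cis, N3 trans, CN cis; CO cis, N3 cis, CN cis (chiral); CO trans, N3 cis, CN cis.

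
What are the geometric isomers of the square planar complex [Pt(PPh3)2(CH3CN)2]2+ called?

cis and trans

Systematic placement gives 2 geometric isomers: PPh3 cis; PPh3 trans.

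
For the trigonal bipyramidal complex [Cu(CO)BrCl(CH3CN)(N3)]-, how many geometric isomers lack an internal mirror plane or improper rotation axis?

10

A trigonal bipyramid has two axial and three equatorial sites, which are chemically inequivalent.
Systematic enumeration (placing each ligand type in turn and discarding arrangements equivalent by rotation or reflection) gives 10 geometric isomers.
Of these, 10 lack any improper symmetry element and so occur as enantiomeric pairs, giving 10 + 10 = 20 stereoisomers in total.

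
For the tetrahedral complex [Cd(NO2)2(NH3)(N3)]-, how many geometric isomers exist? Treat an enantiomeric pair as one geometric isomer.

1

In a tetrahedral complex all four positions are equivalent and every pair of ligands is adjacent — there is no cis/trans distinction.
Only one geometric arrangement is possible.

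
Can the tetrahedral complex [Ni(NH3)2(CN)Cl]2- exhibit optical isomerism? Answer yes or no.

no

All four vertices of a tetrahedron are equivalent and mutually adjacent, so cis/trans isomerism cannot arise.
Only one geometric arrangement is possible.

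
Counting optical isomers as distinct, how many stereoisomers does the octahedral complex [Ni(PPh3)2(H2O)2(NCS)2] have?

6

The distinct arrangements are (5 in all): PPh3 trans, H2O trans, NCS trans; PPh3 cis, H2O trans, NCS cis; PPh3 trans, H2O cis, NCS cis; PPh3 cis, H2O cis, NCS cis (chiral); PPh3 cis, H2O cis, NCS trans.
One of these lacks any improper symmetry element and so occurs as an enantiomeric pair, giving 5 + 1 = 6 stereoisomers in total.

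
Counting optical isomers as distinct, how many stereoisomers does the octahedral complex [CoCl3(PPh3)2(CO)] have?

3

In an octahedral complex each vertex has one trans partner and four cis neighbours.
There are 3 geometric isomers: Cl mer, PPh3 trans; Cl fac, PPh3 cis; Cl mer, PPh3 cis.
Each arrangement has an internal mirror plane or centre of symmetry, so none is chiral.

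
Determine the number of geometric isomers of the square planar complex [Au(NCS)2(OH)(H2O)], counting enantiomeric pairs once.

In a square planar complex each vertex has one trans partner and two cis neighbours.
Working through the distinct placements yields 2 geometric isomers: NCS cis; NCS trans.

2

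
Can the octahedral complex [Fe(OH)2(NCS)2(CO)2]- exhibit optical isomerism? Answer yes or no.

yes

An octahedron has six vertices in three trans pairs; every non-trans pair is cis.
The distinct arrangements are (5 in all): OH trans, NCS trans, CO trans; OH cis, NCS cis, CO trans; OH trans, NCS cis, CO cis; OH cis, NCS cis, CO cis (chiral); OH cis, NCS trans, CO cis.
One of these lacks any improper symmetry element and so occurs as an enantiomeric pair, giving 5 + 1 = 6 stereoisomers in total.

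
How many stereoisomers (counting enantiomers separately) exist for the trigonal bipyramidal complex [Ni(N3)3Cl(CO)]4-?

In a trigonal bipyramid the two axial positions differ from the three equatorial ones.
The distinct arrangements are (4 in all): Cl axial, CO axial; Cl equatorial, CO axial; Cl axial, CO equatorial; Cl equatorial, CO equatorial.
Each arrangement has an internal mirror plane or centre of symmetry, so none is chiral.

4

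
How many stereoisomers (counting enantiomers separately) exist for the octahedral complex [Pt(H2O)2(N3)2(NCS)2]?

Systematic placement gives 5 geometric isomers: H2O trans, N3 trans, NCS trans; H2O trans, N3 cis, NCS cis; H2O cis, N3 cis, NCS trans; H2O cis, N3 cis, NCS cis (chiral); H2O cis, N3 trans, NCS cis.
One of these lacks any improper symmetry element and so occurs as an enantiomeric pair, giving 5 + 1 = 6 stereoisomers in total.

6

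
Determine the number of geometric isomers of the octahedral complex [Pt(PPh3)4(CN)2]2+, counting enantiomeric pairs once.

2

In an octahedral complex each vertex has one trans partner and four cis neighbours.
The distinct arrangements are (2 in all): CN trans; CN cis.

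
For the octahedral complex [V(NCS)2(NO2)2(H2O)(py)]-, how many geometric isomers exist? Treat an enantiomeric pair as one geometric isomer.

The six octahedral sites form three mutually perpendicular trans pairs.
Working through the distinct placements yields 6 geometric isomers: NCS cis, NO2 cis (3 arrangements, 2 chiral); NCS cis, NO2 trans; NCS trans, NO2 cis; NCS trans, NO2 trans.

6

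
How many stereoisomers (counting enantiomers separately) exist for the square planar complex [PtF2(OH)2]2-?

2

A square has two trans pairs of vertices; adjacent vertices are cis.
There are 2 geometric isomers: F cis; F trans.
Each arrangement has an internal mirror plane or centre of symmetry, so none is chiral.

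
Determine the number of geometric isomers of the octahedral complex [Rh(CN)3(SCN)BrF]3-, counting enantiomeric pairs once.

4

In an octahedral complex each vertex has one trans partner and four cis neighbours.
Systematic placement gives 4 geometric isomers: CN mer (3 arrangements); CN fac (chiral).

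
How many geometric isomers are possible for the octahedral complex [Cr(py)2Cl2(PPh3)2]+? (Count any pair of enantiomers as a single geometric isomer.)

5

The six octahedral sites form three mutually perpendicular trans pairs.
The distinct arrangements are (5 in all): py trans, Cl trans, PPh3 trans; py cis, Cl trans, PPh3 cis; py trans, Cl cis, PPh3 cis; py cis, Cl cis, PPh3 cis (chiral); py cis, Cl cis, PPh3 trans.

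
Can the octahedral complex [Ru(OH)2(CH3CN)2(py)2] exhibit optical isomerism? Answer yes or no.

An octahedron has six vertices in three trans pairs; every non-trans pair is cis.
The distinct arrangements are (5 in all): OH trans, CH3CN trans, py trans; OH cis, CH3CN trans, py cis; OH cis, CH3CN cis, py trans; OH cis, CH3CN cis, py cis (chiral); OH trans, CH3CN cis, py cis.
One of these lacks any improper symmetry element and so occurs as an enantiomeric pair, giving 5 + 1 = 6 stereoisomers in total.

yes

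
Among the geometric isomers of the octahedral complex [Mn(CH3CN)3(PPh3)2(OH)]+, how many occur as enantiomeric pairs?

In an octahedral complex each vertex has one trans partner and four cis neighbours.
Systematic placement gives 3 geometric isomers: CH3CN mer, PPh3 trans; CH3CN mer, PPh3 cis; CH3CN fac, PPh3 cis.
Each arrangement has an internal mirror plane or centre of symmetry, so none is chiral.

0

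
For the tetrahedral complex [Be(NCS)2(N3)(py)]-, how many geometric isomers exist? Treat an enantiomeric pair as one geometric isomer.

All four vertices of a tetrahedron are equivalent and mutually adjacent, so cis/trans isomerism cannot arise.
Only one geometric arrangement is possible.

1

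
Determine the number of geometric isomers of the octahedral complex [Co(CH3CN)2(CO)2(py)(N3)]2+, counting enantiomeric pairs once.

6

In an octahedral complex each vertex has one trans partner and four cis neighbours.
Working through the distinct placements yields 6 geometric isomers: CH3CN trans, CO trans; CH3CN trans, CO cis; CH3CN cis, CO cis (3 arrangements, 2 chiral); CH3CN cis, CO trans.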